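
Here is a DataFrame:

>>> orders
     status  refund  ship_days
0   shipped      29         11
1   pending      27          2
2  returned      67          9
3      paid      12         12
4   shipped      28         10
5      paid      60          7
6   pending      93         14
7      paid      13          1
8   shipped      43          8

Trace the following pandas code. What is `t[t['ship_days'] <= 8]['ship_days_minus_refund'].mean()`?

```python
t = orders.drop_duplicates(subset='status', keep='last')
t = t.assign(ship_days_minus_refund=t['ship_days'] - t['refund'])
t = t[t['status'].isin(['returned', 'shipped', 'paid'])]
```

drop duplicate status (keep=last):
     status  refund  ship_days
2  returned      67          9
6   pending      93         14
7      paid      13          1
8   shipped      43          8
add column ship_days_minus_refund = t['ship_days'] - t['refund']:
     status  refund  ship_days  ship_days_minus_refund
2  returned      67          9                     -58
6   pending      93         14                     -79
7      paid      13          1                     -12
8   shipped      43          8                     -35
filter rows where status in ['returned', 'shipped', 'paid']:
     status  refund  ship_days  ship_days_minus_refund
2  returned      67          9                     -58
7      paid      13          1                     -12
8   shipped      43          8                     -35
filter rows where ship_days <= 8:
    status  refund  ship_days  ship_days_minus_refund
7     paid      13          1                     -12
8  shipped      43          8                     -35
The mean of column 'ship_days_minus_refund' is -23.5.

-23.5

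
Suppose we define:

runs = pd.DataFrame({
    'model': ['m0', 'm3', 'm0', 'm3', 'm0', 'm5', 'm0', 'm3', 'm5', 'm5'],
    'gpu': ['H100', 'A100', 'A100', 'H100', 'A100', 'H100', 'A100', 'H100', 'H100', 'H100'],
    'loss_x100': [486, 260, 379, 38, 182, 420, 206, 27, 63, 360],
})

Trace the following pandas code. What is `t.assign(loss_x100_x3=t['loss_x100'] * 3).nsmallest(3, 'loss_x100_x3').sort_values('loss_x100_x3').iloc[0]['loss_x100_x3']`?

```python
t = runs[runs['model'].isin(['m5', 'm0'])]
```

189

filter rows where model in ['m5', 'm0']:
  model   gpu  loss_x100
0    m0  H100        486
2    m0  A100        379
4    m0  A100        182
5    m5  H100        420
6    m0  A100        206
8    m5  H100         63
9    m5  H100        360
add column loss_x100_x3 = t['loss_x100'] * 3:
  model   gpu  loss_x100  loss_x100_x3
0    m0  H100        486          1458
2    m0  A100        379          1137
4    m0  A100        182           546
5    m5  H100        420          1260
6    m0  A100        206           618
8    m5  H100         63           189
9    m5  H100        360          1080
take 3 rows with smallest loss_x100_x3:
  model   gpu  loss_x100  loss_x100_x3
8    m5  H100         63           189
4    m0  A100        182           546
6    m0  A100        206           618
sort by loss_x100_x3:
  model   gpu  loss_x100  loss_x100_x3
8    m5  H100         63           189
4    m0  A100        182           546
6    m0  A100        206           618
Taking the value at position 0, column 'loss_x100_x3' gives 189.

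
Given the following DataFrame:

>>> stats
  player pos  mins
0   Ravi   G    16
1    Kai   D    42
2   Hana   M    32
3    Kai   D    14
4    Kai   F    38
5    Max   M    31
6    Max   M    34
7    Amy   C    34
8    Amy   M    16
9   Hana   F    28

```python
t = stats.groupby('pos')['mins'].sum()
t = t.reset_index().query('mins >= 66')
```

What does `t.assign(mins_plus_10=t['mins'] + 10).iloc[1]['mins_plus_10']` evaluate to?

group by pos, sum of mins:
pos
C     34
D     56
F     66
G     16
M    113
Name: mins, dtype: int64
reset_index():
  pos  mins
0   C    34
1   D    56
2   F    66
3   G    16
4   M   113
filter rows where mins >= 66:
  pos  mins
2   F    66
4   M   113
add column mins_plus_10 = t['mins'] + 10:
  pos  mins  mins_plus_10
2   F    66            76
4   M   113           123
The value at position 1, column 'mins_plus_10' is 123.

123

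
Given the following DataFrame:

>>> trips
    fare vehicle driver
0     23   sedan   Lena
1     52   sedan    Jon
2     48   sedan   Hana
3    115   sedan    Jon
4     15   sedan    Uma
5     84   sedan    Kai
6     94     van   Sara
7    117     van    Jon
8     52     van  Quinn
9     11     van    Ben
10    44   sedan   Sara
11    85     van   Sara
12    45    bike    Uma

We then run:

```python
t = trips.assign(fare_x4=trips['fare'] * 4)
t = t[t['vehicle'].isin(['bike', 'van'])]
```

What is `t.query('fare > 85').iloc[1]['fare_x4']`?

468

add column fare_x4 = trips['fare'] * 4:
    fare vehicle driver  fare_x4
0     23   sedan   Lena       92
1     52   sedan    Jon      208
2     48   sedan   Hana      192
3    115   sedan    Jon      460
4     15   sedan    Uma       60
5     84   sedan    Kai      336
6     94     van   Sara      376
7    117     van    Jon      468
8     52     van  Quinn      208
9     11     van    Ben       44
10    44   sedan   Sara      176
11    85     van   Sara      340
12    45    bike    Uma      180
filter rows where vehicle in ['bike', 'van']:
    fare vehicle driver  fare_x4
6     94     van   Sara      376
7    117     van    Jon      468
8     52     van  Quinn      208
9     11     van    Ben       44
11    85     van   Sara      340
12    45    bike    Uma      180
filter rows where fare > 85:
   fare vehicle driver  fare_x4
6    94     van   Sara      376
7   117     van    Jon      468
Finally, value at position 1, column 'fare_x4' = 468.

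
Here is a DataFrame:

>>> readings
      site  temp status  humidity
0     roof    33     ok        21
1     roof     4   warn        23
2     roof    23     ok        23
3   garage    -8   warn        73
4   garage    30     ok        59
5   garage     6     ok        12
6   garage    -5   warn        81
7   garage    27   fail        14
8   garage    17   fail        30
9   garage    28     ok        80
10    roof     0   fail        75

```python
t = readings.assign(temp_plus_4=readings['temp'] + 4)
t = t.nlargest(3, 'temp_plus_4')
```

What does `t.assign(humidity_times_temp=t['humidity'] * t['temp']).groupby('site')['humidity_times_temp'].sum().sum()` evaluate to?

add column temp_plus_4 = readings['temp'] + 4:
      site  temp status  humidity  temp_plus_4
0     roof    33     ok        21           37
1     roof     4   warn        23            8
2     roof    23     ok        23           27
3   garage    -8   warn        73           -4
4   garage    30     ok        59           34
5   garage     6     ok        12           10
6   garage    -5   warn        81           -1
7   garage    27   fail        14           31
8   garage    17   fail        30           21
9   garage    28     ok        80           32
10    roof     0   fail        75            4
take 3 rows with largest temp_plus_4:
     site  temp status  humidity  temp_plus_4
0    roof    33     ok        21           37
4  garage    30     ok        59           34
9  garage    28     ok        80           32
add column humidity_times_temp = t['humidity'] * t['temp']:
     site  temp status  humidity  temp_plus_4  humidity_times_temp
0    roof    33     ok        21           37                  693
4  garage    30     ok        59           34                 1770
9  garage    28     ok        80           32                 2240
group by site, sum of humidity_times_temp:
site
garage    4010
roof       693
Name: humidity_times_temp, dtype: int64
sum of the resulting series → 4703

4703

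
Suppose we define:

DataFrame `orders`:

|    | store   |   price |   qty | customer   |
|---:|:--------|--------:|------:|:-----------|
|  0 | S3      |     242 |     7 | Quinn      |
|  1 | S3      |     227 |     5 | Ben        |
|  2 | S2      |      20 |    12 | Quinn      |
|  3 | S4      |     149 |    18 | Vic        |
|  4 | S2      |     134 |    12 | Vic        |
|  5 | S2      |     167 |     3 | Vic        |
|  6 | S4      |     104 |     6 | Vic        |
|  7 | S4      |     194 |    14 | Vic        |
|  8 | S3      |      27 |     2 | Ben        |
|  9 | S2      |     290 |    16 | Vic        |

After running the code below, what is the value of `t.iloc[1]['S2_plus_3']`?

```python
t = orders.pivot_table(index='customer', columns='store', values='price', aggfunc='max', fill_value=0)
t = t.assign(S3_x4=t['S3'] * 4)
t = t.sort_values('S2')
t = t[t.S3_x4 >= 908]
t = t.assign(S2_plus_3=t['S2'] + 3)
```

pivot: rows=customer, cols=store, max(price):
store      S2   S3   S4
customer               
Ben         0  227    0
Quinn      20  242    0
Vic       290    0  194
add column S3_x4 = t['S3'] * 4:
store      S2   S3   S4  S3_x4
customer                      
Ben         0  227    0    908
Quinn      20  242    0    968
Vic       290    0  194      0
sort by S2:
store      S2   S3   S4  S3_x4
customer                      
Ben         0  227    0    908
Quinn      20  242    0    968
Vic       290    0  194      0
filter rows where S3_x4 >= 908:
store     S2   S3  S4  S3_x4
customer                    
Ben        0  227   0    908
Quinn     20  242   0    968
add column S2_plus_3 = t['S2'] + 3:
store     S2   S3  S4  S3_x4  S2_plus_3
customer                               
Ben        0  227   0    908          3
Quinn     20  242   0    968         23

23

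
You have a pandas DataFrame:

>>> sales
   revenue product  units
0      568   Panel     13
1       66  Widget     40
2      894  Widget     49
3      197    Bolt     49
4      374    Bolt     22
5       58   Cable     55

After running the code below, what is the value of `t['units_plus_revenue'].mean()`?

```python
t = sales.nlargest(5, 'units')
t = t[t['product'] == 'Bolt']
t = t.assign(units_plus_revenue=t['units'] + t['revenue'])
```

321.0

take 5 rows with largest units:
   revenue product  units
5       58   Cable     55
2      894  Widget     49
3      197    Bolt     49
1       66  Widget     40
4      374    Bolt     22
filter rows where product == 'Bolt':
   revenue product  units
3      197    Bolt     49
4      374    Bolt     22
add column units_plus_revenue = t['units'] + t['revenue']:
   revenue product  units  units_plus_revenue
3      197    Bolt     49                 246
4      374    Bolt     22                 396
Taking the mean of column 'units_plus_revenue' gives 321.0.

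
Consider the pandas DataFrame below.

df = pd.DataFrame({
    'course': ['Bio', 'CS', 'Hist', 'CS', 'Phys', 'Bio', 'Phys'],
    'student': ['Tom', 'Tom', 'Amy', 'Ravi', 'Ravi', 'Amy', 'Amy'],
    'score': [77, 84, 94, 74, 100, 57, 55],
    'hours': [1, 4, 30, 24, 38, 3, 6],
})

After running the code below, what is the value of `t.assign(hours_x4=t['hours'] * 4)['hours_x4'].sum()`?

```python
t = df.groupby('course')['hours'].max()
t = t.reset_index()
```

group by course, max of hours:
course
Bio      3
CS      24
Hist    30
Phys    38
Name: hours, dtype: int64
reset_index():
  course  hours
0    Bio      3
1     CS     24
2   Hist     30
3   Phys     38
add column hours_x4 = t['hours'] * 4:
  course  hours  hours_x4
0    Bio      3        12
1     CS     24        96
2   Hist     30       120
3   Phys     38       152
Reading off the sum of column 'hours_x4', we get 380.

380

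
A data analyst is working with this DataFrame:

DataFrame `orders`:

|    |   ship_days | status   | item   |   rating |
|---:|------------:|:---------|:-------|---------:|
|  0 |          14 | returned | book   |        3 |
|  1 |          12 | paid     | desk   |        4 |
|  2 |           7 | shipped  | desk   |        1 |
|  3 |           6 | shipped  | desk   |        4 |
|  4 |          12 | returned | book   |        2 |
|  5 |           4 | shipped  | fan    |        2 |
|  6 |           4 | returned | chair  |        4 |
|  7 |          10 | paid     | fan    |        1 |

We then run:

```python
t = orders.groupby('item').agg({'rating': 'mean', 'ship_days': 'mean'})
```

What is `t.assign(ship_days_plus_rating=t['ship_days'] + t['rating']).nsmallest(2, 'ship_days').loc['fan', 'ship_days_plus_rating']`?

group by item: mean(rating), mean(ship_days):
       rating  ship_days
item                    
book      2.5  13.000000
chair     4.0   4.000000
desk      3.0   8.333333
fan       1.5   7.000000
add column ship_days_plus_rating = t['ship_days'] + t['rating']:
       rating  ship_days  ship_days_plus_rating
item                                           
book      2.5  13.000000              15.500000
chair     4.0   4.000000               8.000000
desk      3.0   8.333333              11.333333
fan       1.5   7.000000               8.500000
take 2 rows with smallest ship_days:
       rating  ship_days  ship_days_plus_rating
item                                           
chair     4.0        4.0                    8.0
fan       1.5        7.0                    8.5
value at row 'fan', column 'ship_days_plus_rating' → 8.5

8.5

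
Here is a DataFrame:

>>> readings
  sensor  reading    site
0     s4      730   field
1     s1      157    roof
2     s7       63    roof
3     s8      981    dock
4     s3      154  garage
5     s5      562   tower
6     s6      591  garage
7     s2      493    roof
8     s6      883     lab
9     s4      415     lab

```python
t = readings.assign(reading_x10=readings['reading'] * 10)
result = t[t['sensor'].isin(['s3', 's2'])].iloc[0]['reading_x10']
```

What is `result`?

1540

add column reading_x10 = readings['reading'] * 10:
  sensor  reading    site  reading_x10
0     s4      730   field         7300
1     s1      157    roof         1570
2     s7       63    roof          630
3     s8      981    dock         9810
4     s3      154  garage         1540
5     s5      562   tower         5620
6     s6      591  garage         5910
7     s2      493    roof         4930
8     s6      883     lab         8830
9     s4      415     lab         4150
filter rows where sensor in ['s3', 's2']:
  sensor  reading    site  reading_x10
4     s3      154  garage         1540
7     s2      493    roof         4930
The value at position 0, column 'reading_x10' is 1540.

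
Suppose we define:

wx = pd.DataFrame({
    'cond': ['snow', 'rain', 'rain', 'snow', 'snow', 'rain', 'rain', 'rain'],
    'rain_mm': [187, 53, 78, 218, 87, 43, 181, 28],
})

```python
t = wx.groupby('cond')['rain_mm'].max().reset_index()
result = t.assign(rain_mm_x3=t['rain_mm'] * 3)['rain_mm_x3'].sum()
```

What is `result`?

group by cond, max of rain_mm:
cond
rain    181
snow    218
Name: rain_mm, dtype: int64
reset_index():
   cond  rain_mm
0  rain      181
1  snow      218
add column rain_mm_x3 = t['rain_mm'] * 3:
   cond  rain_mm  rain_mm_x3
0  rain      181         543
1  snow      218         654
Reading off the sum of column 'rain_mm_x3', we get 1197.

1197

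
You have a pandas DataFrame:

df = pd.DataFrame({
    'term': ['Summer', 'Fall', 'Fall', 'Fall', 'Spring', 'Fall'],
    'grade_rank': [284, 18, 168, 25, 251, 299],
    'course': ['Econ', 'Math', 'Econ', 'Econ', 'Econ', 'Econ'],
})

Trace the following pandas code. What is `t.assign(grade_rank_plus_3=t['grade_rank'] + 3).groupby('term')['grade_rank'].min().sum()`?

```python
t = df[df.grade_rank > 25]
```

filter rows where grade_rank > 25:
     term  grade_rank course
0  Summer         284   Econ
2    Fall         168   Econ
4  Spring         251   Econ
5    Fall         299   Econ
add column grade_rank_plus_3 = t['grade_rank'] + 3:
     term  grade_rank course  grade_rank_plus_3
0  Summer         284   Econ                287
2    Fall         168   Econ                171
4  Spring         251   Econ                254
5    Fall         299   Econ                302
group by term, min of grade_rank:
term
Fall      168
Spring    251
Summer    284
Name: grade_rank, dtype: int64

703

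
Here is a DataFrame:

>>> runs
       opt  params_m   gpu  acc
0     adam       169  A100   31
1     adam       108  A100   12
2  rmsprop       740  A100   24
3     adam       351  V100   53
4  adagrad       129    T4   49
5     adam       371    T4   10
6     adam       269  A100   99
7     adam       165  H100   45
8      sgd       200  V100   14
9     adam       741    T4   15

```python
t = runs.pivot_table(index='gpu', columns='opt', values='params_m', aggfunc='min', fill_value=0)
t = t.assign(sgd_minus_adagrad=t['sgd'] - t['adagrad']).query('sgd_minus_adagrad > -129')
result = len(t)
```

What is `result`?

3

pivot: rows=gpu, cols=opt, min(params_m):
opt   adagrad  adam  rmsprop  sgd
gpu                              
A100        0   108      740    0
H100        0   165        0    0
T4        129   371        0    0
V100        0   351        0  200
add column sgd_minus_adagrad = t['sgd'] - t['adagrad']:
opt   adagrad  adam  rmsprop  sgd  sgd_minus_adagrad
gpu                                                 
A100        0   108      740    0                  0
H100        0   165        0    0                  0
T4        129   371        0    0               -129
V100        0   351        0  200                200
filter rows where sgd_minus_adagrad > -129:
opt   adagrad  adam  rmsprop  sgd  sgd_minus_adagrad
gpu                                                 
A100        0   108      740    0                  0
H100        0   165        0    0                  0
V100        0   351        0  200                200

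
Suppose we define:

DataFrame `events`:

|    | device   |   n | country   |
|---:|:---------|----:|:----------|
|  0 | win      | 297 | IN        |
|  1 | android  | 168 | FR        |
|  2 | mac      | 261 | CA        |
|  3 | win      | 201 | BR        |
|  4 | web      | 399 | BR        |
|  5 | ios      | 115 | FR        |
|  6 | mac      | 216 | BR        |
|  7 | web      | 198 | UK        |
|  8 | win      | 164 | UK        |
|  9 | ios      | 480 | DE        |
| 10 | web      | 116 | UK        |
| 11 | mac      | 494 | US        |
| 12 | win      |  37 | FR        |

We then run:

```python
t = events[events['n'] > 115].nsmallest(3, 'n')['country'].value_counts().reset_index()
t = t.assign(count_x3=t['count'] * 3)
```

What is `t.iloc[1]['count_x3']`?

filter rows where n > 115:
     device    n country
0       win  297      IN
1   android  168      FR
2       mac  261      CA
3       win  201      BR
4       web  399      BR
6       mac  216      BR
7       web  198      UK
8       win  164      UK
9       ios  480      DE
10      web  116      UK
11      mac  494      US
take 3 rows with smallest n:
     device    n country
10      web  116      UK
8       win  164      UK
1   android  168      FR
value_counts of country:
country
UK    2
FR    1
Name: count, dtype: int64
reset_index():
  country  count
0      UK      2
1      FR      1
add column count_x3 = t['count'] * 3:
  country  count  count_x3
0      UK      2         6
1      FR      1         3

3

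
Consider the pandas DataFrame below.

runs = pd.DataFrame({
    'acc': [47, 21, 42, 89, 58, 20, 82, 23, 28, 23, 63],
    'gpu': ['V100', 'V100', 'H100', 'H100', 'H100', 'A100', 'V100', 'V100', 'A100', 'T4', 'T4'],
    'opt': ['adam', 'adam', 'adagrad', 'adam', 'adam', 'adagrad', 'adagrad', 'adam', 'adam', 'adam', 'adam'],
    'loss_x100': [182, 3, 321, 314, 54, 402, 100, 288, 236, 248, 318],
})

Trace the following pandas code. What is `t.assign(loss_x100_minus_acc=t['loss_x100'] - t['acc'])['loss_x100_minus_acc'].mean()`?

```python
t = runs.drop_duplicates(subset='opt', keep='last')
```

drop duplicate opt (keep=last):
    acc   gpu      opt  loss_x100
6    82  V100  adagrad        100
10   63    T4     adam        318
add column loss_x100_minus_acc = t['loss_x100'] - t['acc']:
    acc   gpu      opt  loss_x100  loss_x100_minus_acc
6    82  V100  adagrad        100                   18
10   63    T4     adam        318                  255
So mean() = 136.5.

136.5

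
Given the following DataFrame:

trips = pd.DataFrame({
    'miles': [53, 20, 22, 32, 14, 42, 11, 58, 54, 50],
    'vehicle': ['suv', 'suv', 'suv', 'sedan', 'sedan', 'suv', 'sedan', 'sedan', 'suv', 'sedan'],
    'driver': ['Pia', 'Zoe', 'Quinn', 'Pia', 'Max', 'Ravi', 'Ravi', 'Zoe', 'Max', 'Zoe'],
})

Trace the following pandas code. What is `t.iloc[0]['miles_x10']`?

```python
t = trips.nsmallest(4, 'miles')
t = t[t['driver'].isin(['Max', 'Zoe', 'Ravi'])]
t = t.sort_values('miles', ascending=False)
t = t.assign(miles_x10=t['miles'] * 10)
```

200

take 4 rows with smallest miles:
   miles vehicle driver
6     11   sedan   Ravi
4     14   sedan    Max
1     20     suv    Zoe
2     22     suv  Quinn
filter rows where driver in ['Max', 'Zoe', 'Ravi']:
   miles vehicle driver
6     11   sedan   Ravi
4     14   sedan    Max
1     20     suv    Zoe
sort by miles descending:
   miles vehicle driver
1     20     suv    Zoe
4     14   sedan    Max
6     11   sedan   Ravi
add column miles_x10 = t['miles'] * 10:
   miles vehicle driver  miles_x10
1     20     suv    Zoe        200
4     14   sedan    Max        140
6     11   sedan   Ravi        110
Then the value at position 0, column 'miles_x10': 200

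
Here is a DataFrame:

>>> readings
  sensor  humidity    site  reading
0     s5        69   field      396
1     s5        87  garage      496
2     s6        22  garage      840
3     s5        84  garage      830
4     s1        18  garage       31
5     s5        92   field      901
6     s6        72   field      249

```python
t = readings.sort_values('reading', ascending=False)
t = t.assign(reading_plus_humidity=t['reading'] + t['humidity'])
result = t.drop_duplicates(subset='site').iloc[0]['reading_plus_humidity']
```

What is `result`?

sort by reading descending:
  sensor  humidity    site  reading
5     s5        92   field      901
2     s6        22  garage      840
3     s5        84  garage      830
1     s5        87  garage      496
0     s5        69   field      396
6     s6        72   field      249
4     s1        18  garage       31
add column reading_plus_humidity = t['reading'] + t['humidity']:
  sensor  humidity    site  reading  reading_plus_humidity
5     s5        92   field      901                    993
2     s6        22  garage      840                    862
3     s5        84  garage      830                    914
1     s5        87  garage      496                    583
0     s5        69   field      396                    465
6     s6        72   field      249                    321
4     s1        18  garage       31                     49
drop duplicate site (keep=first):
  sensor  humidity    site  reading  reading_plus_humidity
5     s5        92   field      901                    993
2     s6        22  garage      840                    862

993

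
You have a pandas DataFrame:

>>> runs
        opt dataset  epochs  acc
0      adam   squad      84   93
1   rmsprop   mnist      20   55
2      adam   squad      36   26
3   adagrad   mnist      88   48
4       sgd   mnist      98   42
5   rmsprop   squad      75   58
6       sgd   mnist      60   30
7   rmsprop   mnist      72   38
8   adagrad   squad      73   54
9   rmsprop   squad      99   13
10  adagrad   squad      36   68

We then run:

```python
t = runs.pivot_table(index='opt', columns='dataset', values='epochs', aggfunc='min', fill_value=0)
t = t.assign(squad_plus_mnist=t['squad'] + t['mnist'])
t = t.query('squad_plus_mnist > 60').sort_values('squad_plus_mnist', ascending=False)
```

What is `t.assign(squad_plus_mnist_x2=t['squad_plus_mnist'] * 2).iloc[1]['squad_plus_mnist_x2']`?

190

pivot: rows=opt, cols=dataset, min(epochs):
dataset  mnist  squad
opt                  
adagrad     88     36
adam         0     36
rmsprop     20     75
sgd         60      0
add column squad_plus_mnist = t['squad'] + t['mnist']:
dataset  mnist  squad  squad_plus_mnist
opt                                    
adagrad     88     36               124
adam         0     36                36
rmsprop     20     75                95
sgd         60      0                60
filter rows where squad_plus_mnist > 60:
dataset  mnist  squad  squad_plus_mnist
opt                                    
adagrad     88     36               124
rmsprop     20     75                95
sort by squad_plus_mnist descending:
dataset  mnist  squad  squad_plus_mnist
opt                                    
adagrad     88     36               124
rmsprop     20     75                95
add column squad_plus_mnist_x2 = t['squad_plus_mnist'] * 2:
dataset  mnist  squad  squad_plus_mnist  squad_plus_mnist_x2
opt                                                         
adagrad     88     36               124                  248
rmsprop     20     75                95                  190
Then the value at position 1, column 'squad_plus_mnist_x2': 190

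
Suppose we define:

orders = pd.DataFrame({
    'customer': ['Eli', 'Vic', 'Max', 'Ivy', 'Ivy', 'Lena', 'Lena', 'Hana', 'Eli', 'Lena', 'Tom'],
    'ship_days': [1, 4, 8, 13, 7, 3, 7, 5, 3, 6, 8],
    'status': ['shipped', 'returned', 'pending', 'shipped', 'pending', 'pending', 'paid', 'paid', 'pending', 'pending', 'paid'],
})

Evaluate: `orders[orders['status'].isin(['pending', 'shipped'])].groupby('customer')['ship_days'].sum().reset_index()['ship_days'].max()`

filter rows where status in ['pending', 'shipped']:
  customer  ship_days   status
0      Eli          1  shipped
2      Max          8  pending
3      Ivy         13  shipped
4      Ivy          7  pending
5     Lena          3  pending
8      Eli          3  pending
9     Lena          6  pending
group by customer, sum of ship_days:
customer
Eli      4
Ivy     20
Lena     9
Max      8
Name: ship_days, dtype: int64
reset_index():
  customer  ship_days
0      Eli          4
1      Ivy         20
2     Lena          9
3      Max          8
Taking the max of column 'ship_days' gives 20.

20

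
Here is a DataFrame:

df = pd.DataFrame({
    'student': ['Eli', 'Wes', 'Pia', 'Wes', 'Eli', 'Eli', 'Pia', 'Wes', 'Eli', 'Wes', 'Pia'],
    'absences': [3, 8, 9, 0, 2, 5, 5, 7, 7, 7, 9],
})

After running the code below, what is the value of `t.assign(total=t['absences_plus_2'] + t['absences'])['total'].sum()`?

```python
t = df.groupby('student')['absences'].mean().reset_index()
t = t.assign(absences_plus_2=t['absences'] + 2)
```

group by student, mean of absences:
student
Eli    4.250000
Pia    7.666667
Wes    5.500000
Name: absences, dtype: float64
reset_index():
  student  absences
0     Eli  4.250000
1     Pia  7.666667
2     Wes  5.500000
add column absences_plus_2 = t['absences'] + 2:
  student  absences  absences_plus_2
0     Eli  4.250000         6.250000
1     Pia  7.666667         9.666667
2     Wes  5.500000         7.500000
add column total = t['absences_plus_2'] + t['absences']:
  student  absences  absences_plus_2      total
0     Eli  4.250000         6.250000  10.500000
1     Pia  7.666667         9.666667  17.333333
2     Wes  5.500000         7.500000  13.000000
The sum of column 'total' is 40.8333333333.

40.8333333333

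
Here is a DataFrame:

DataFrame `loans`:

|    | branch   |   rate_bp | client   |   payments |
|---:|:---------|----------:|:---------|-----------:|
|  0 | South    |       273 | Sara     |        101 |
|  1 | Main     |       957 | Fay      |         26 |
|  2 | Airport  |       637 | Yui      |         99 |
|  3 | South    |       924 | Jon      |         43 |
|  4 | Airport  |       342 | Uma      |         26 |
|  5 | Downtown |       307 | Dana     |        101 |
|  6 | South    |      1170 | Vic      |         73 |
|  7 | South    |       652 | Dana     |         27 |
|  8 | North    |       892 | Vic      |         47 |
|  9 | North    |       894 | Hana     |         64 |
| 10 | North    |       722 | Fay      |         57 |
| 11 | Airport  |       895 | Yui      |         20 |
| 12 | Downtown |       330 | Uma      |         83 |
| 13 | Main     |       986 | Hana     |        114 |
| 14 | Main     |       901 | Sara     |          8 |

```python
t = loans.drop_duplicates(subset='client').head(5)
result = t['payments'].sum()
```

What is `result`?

295

drop duplicate client (keep=first):
     branch  rate_bp client  payments
0     South      273   Sara       101
1      Main      957    Fay        26
2   Airport      637    Yui        99
3     South      924    Jon        43
4   Airport      342    Uma        26
5  Downtown      307   Dana       101
6     South     1170    Vic        73
9     North      894   Hana        64
take first 5 rows:
    branch  rate_bp client  payments
0    South      273   Sara       101
1     Main      957    Fay        26
2  Airport      637    Yui        99
3    South      924    Jon        43
4  Airport      342    Uma        26
Taking the sum of column 'payments' gives 295.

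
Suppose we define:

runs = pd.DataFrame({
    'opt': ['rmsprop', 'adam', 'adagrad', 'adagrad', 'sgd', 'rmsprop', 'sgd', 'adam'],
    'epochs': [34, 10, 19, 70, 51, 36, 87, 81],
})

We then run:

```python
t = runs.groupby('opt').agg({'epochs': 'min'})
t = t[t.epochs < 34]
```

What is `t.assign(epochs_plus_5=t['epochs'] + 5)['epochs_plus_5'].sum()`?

39

group by opt, min of epochs:
         epochs
opt            
adagrad      19
adam         10
rmsprop      34
sgd          51
filter rows where epochs < 34:
         epochs
opt            
adagrad      19
adam         10
add column epochs_plus_5 = t['epochs'] + 5:
         epochs  epochs_plus_5
opt                           
adagrad      19             24
adam         10             15
Finally, sum of column 'epochs_plus_5' = 39.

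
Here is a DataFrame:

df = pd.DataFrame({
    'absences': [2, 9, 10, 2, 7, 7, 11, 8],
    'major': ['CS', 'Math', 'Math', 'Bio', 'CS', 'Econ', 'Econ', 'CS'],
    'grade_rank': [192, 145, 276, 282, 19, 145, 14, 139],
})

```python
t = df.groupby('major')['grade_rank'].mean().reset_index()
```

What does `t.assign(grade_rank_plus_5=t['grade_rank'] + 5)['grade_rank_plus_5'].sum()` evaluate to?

group by major, mean of grade_rank:
major
Bio     282.000000
CS      116.666667
Econ     79.500000
Math    210.500000
Name: grade_rank, dtype: float64
reset_index():
  major  grade_rank
0   Bio  282.000000
1    CS  116.666667
2  Econ   79.500000
3  Math  210.500000
add column grade_rank_plus_5 = t['grade_rank'] + 5:
  major  grade_rank  grade_rank_plus_5
0   Bio  282.000000         287.000000
1    CS  116.666667         121.666667
2  Econ   79.500000          84.500000
3  Math  210.500000         215.500000

708.666666667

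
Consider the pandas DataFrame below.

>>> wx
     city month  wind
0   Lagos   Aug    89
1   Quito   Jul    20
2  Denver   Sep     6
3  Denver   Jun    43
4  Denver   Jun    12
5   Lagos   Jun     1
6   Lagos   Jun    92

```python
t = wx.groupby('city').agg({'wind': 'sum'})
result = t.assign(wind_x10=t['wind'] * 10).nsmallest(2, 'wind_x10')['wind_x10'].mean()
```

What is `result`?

405.0

group by city, sum of wind:
        wind
city        
Denver    61
Lagos    182
Quito     20
add column wind_x10 = t['wind'] * 10:
        wind  wind_x10
city                  
Denver    61       610
Lagos    182      1820
Quito     20       200
take 2 rows with smallest wind_x10:
        wind  wind_x10
city                  
Quito     20       200
Denver    61       610
So mean() = 405.0.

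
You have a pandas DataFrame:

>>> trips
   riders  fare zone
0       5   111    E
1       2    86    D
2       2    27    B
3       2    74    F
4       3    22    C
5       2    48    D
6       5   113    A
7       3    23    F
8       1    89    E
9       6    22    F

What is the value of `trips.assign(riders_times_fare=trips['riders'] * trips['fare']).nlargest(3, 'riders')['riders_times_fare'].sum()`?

add column riders_times_fare = trips['riders'] * trips['fare']:
   riders  fare zone  riders_times_fare
0       5   111    E                555
1       2    86    D                172
2       2    27    B                 54
3       2    74    F                148
4       3    22    C                 66
5       2    48    D                 96
6       5   113    A                565
7       3    23    F                 69
8       1    89    E                 89
9       6    22    F                132
take 3 rows with largest riders:
   riders  fare zone  riders_times_fare
9       6    22    F                132
0       5   111    E                555
6       5   113    A                565
Taking the sum of column 'riders_times_fare' gives 1252.

1252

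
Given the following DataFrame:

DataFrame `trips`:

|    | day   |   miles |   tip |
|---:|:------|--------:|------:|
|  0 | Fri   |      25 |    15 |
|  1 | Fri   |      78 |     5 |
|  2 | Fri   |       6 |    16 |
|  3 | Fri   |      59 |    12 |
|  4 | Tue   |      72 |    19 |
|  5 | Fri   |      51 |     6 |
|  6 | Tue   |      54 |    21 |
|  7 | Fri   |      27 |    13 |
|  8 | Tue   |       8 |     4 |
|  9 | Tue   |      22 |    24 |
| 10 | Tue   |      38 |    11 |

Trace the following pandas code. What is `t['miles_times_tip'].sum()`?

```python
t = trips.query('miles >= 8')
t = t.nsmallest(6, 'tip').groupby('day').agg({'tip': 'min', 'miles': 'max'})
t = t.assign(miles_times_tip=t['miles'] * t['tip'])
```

filter rows where miles >= 8:
    day  miles  tip
0   Fri     25   15
1   Fri     78    5
3   Fri     59   12
4   Tue     72   19
5   Fri     51    6
6   Tue     54   21
7   Fri     27   13
8   Tue      8    4
9   Tue     22   24
10  Tue     38   11
take 6 rows with smallest tip:
    day  miles  tip
8   Tue      8    4
1   Fri     78    5
5   Fri     51    6
10  Tue     38   11
3   Fri     59   12
7   Fri     27   13
group by day: min(tip), max(miles):
     tip  miles
day            
Fri    5     78
Tue    4     38
add column miles_times_tip = t['miles'] * t['tip']:
     tip  miles  miles_times_tip
day                             
Fri    5     78              390
Tue    4     38              152
Hence 542.

542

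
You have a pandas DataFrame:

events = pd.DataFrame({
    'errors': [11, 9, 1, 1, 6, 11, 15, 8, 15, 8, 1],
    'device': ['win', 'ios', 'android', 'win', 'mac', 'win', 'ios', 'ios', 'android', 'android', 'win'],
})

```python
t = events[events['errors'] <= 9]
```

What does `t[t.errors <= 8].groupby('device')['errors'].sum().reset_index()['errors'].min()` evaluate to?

filter rows where errors <= 9:
    errors   device
1        9      ios
2        1  android
3        1      win
4        6      mac
7        8      ios
9        8  android
10       1      win
filter rows where errors <= 8:
    errors   device
2        1  android
3        1      win
4        6      mac
7        8      ios
9        8  android
10       1      win
group by device, sum of errors:
device
android    9
ios        8
mac        6
win        2
Name: errors, dtype: int64
reset_index():
    device  errors
0  android       9
1      ios       8
2      mac       6
3      win       2
So min() = 2.

2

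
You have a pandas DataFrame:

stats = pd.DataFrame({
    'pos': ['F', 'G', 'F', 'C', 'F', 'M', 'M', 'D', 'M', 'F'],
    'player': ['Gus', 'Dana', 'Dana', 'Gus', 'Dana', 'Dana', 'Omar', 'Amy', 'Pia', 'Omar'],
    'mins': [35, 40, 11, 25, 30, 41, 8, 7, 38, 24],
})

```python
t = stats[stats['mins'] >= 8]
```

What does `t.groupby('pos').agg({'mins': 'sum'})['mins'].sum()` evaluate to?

filter rows where mins >= 8:
  pos player  mins
0   F    Gus    35
1   G   Dana    40
2   F   Dana    11
3   C    Gus    25
4   F   Dana    30
5   M   Dana    41
6   M   Omar     8
8   M    Pia    38
9   F   Omar    24
group by pos, sum of mins:
     mins
pos      
C      25
F     100
G      40
M      87
Then the sum of column 'mins': 252

252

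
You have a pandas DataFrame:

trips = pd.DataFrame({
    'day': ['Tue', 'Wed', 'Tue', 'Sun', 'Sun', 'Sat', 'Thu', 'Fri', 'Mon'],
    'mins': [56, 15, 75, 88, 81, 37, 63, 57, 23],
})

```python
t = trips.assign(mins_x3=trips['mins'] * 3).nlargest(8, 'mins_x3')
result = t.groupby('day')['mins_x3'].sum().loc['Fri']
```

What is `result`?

171

add column mins_x3 = trips['mins'] * 3:
   day  mins  mins_x3
0  Tue    56      168
1  Wed    15       45
2  Tue    75      225
3  Sun    88      264
4  Sun    81      243
5  Sat    37      111
6  Thu    63      189
7  Fri    57      171
8  Mon    23       69
take 8 rows with largest mins_x3:
   day  mins  mins_x3
3  Sun    88      264
4  Sun    81      243
2  Tue    75      225
6  Thu    63      189
7  Fri    57      171
0  Tue    56      168
5  Sat    37      111
8  Mon    23       69
group by day, sum of mins_x3:
day
Fri    171
Mon     69
Sat    111
Sun    507
Thu    189
Tue    393
Name: mins_x3, dtype: int64
Taking the value at index 'Fri' gives 171.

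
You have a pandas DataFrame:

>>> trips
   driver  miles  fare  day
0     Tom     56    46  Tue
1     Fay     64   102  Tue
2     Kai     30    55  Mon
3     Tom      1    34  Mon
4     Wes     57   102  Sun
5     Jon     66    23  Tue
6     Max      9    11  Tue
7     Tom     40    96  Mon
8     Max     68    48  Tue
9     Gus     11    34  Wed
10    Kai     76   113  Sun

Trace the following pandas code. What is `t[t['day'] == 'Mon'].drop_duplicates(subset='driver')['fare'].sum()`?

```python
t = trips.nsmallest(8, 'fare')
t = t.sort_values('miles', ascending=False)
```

151

take 8 rows with smallest fare:
  driver  miles  fare  day
6    Max      9    11  Tue
5    Jon     66    23  Tue
3    Tom      1    34  Mon
9    Gus     11    34  Wed
0    Tom     56    46  Tue
8    Max     68    48  Tue
2    Kai     30    55  Mon
7    Tom     40    96  Mon
sort by miles descending:
  driver  miles  fare  day
8    Max     68    48  Tue
5    Jon     66    23  Tue
0    Tom     56    46  Tue
7    Tom     40    96  Mon
2    Kai     30    55  Mon
9    Gus     11    34  Wed
6    Max      9    11  Tue
3    Tom      1    34  Mon
filter rows where day == 'Mon':
  driver  miles  fare  day
7    Tom     40    96  Mon
2    Kai     30    55  Mon
3    Tom      1    34  Mon
drop duplicate driver (keep=first):
  driver  miles  fare  day
7    Tom     40    96  Mon
2    Kai     30    55  Mon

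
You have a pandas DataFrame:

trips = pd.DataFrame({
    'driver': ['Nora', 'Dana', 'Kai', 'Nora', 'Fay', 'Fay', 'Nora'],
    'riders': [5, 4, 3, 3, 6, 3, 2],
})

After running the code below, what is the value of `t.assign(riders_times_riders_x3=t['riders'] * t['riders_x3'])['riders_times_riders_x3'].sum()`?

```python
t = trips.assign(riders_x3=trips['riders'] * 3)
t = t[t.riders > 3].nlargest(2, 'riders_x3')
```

183

add column riders_x3 = trips['riders'] * 3:
  driver  riders  riders_x3
0   Nora       5         15
1   Dana       4         12
2    Kai       3          9
3   Nora       3          9
4    Fay       6         18
5    Fay       3          9
6   Nora       2          6
filter rows where riders > 3:
  driver  riders  riders_x3
0   Nora       5         15
1   Dana       4         12
4    Fay       6         18
take 2 rows with largest riders_x3:
  driver  riders  riders_x3
4    Fay       6         18
0   Nora       5         15
add column riders_times_riders_x3 = t['riders'] * t['riders_x3']:
  driver  riders  riders_x3  riders_times_riders_x3
4    Fay       6         18                     108
0   Nora       5         15                      75
The sum of column 'riders_times_riders_x3' is 183.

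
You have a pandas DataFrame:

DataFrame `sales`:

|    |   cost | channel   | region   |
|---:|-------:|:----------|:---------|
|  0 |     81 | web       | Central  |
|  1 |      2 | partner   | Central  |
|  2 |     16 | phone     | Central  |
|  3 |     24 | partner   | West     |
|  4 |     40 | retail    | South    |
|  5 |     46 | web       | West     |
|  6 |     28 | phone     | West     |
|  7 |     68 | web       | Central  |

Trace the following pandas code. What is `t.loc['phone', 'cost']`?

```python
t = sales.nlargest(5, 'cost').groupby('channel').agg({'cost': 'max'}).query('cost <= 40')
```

take 5 rows with largest cost:
   cost channel   region
0    81     web  Central
7    68     web  Central
5    46     web     West
4    40  retail    South
6    28   phone     West
group by channel, max of cost:
         cost
channel      
phone      28
retail     40
web        81
filter rows where cost <= 40:
         cost
channel      
phone      28
retail     40

28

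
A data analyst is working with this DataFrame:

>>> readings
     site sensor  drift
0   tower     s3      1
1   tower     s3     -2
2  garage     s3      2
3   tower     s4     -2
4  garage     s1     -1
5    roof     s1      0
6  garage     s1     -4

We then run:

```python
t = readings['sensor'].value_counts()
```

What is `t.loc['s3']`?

value_counts of sensor:
sensor
s3    3
s1    3
s4    1
Name: count, dtype: int64
So loc['s3'] = 3.

3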